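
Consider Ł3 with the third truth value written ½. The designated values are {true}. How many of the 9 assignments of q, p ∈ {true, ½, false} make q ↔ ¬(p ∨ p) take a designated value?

Designated under: (q=true, p=false); (q=½, p=½); (q=false, p=true).

3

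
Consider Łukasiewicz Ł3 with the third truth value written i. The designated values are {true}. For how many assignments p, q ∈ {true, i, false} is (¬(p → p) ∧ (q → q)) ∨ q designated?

Designated under: (p=true, q=true); (p=i, q=true); (p=false, q=true).

3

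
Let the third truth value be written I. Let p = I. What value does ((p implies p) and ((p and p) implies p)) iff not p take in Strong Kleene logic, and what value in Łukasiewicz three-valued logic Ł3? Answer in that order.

I; I

In Strong Kleene logic: p implies p = I implies I = I  [not I or I]
p and p = I and I = I
(p and p) implies p = I implies I = I
(p implies p) and ((p and p) implies p) = I and I = I
not p = not I = I
((p implies p) and ((p and p) implies p)) iff not p = I iff I = I
In Łukasiewicz three-valued logic Ł3: p implies p = I implies I = T  [min(1, 1−½+½)]
p and p = I and I = I
(p and p) implies p = I implies I = T
(p implies p) and ((p and p) implies p) = T and T = T
not p = not I = I
((p implies p) and ((p and p) implies p)) iff not p = T iff I = I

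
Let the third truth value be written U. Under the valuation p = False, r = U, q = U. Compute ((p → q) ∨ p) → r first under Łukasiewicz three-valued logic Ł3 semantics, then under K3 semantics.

U; U

In Łukasiewicz three-valued logic Ł3: p → q = False → U = True  [min(1, 1−0+½)]
(p → q) ∨ p = True ∨ False = True
((p → q) ∨ p) → r = True → U = U
In K3: p → q = False → U = True
(p → q) ∨ p = True ∨ False = True
((p → q) ∨ p) → r = True → U = U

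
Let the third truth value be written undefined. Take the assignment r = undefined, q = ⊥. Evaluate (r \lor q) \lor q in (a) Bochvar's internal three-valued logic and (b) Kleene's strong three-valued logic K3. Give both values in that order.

In Bochvar's internal three-valued logic: r \lor q = undefined \lor ⊥ = undefined
(r \lor q) \lor q = undefined \lor ⊥ = undefined
In Kleene's strong three-valued logic K3: r \lor q = undefined \lor ⊥ = undefined
(r \lor q) \lor q = undefined \lor ⊥ = undefined

undefined; undefined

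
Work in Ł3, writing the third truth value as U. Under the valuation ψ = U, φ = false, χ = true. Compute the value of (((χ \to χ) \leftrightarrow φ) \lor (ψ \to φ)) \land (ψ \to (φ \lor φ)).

χ \to χ = true \to true = true
(χ \to χ) \leftrightarrow φ = true \leftrightarrow false = false
ψ \to φ = U \to false = U  [min(1, 1−½+0)]
((χ \to χ) \leftrightarrow φ) \lor (ψ \to φ) = false \lor U = U
φ \lor φ = false \lor false = false
ψ \to (φ \lor φ) = U \to false = U
(((χ \to χ) \leftrightarrow φ) \lor (ψ \to φ)) \land (ψ \to (φ \lor φ)) = U \land U = U

U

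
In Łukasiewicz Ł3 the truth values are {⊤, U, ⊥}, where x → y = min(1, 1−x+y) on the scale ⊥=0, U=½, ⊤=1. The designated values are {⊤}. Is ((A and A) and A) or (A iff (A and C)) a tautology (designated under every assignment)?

Countermodel: A=U, C=⊥ gives U, which is not designated.

No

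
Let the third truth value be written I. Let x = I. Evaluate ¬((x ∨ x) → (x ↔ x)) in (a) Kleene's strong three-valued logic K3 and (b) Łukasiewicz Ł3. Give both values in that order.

I; 0

In Kleene's strong three-valued logic K3: x ∨ x = I ∨ I = I
x ↔ x = I ↔ I = I
(x ∨ x) → (x ↔ x) = I → I = I  [¬I ∨ I]
¬((x ∨ x) → (x ↔ x)) = ¬I = I
In Łukasiewicz Ł3: x ∨ x = I ∨ I = I
x ↔ x = I ↔ I = 1  [1 − |½−½|]
(x ∨ x) → (x ↔ x) = I → 1 = 1
¬((x ∨ x) → (x ↔ x)) = ¬1 = 0
They differ because Kleene's strong three-valued logic K3 and Łukasiewicz Ł3 treat I differently under implication.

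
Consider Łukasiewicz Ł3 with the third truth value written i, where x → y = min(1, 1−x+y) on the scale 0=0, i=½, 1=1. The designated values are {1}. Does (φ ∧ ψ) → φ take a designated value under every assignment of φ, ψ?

Yes

Every assignment of φ, ψ over {1, i, 0} gives a value in {1}.
In particular, with φ=i, ψ=i: (φ ∧ ψ) → φ = 1.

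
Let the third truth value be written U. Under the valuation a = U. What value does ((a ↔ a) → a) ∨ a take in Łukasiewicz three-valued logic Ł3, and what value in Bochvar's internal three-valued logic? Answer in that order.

In Łukasiewicz three-valued logic Ł3: a ↔ a = U ↔ U = T  [1 − |½−½|]
(a ↔ a) → a = T → U = U
((a ↔ a) → a) ∨ a = U ∨ U = U
In Bochvar's internal three-valued logic: a ↔ a = U ↔ U = U
(a ↔ a) → a = U → U = U  [any arg is the third value ⇒ result is the third value]
((a ↔ a) → a) ∨ a = U ∨ U = U

U; U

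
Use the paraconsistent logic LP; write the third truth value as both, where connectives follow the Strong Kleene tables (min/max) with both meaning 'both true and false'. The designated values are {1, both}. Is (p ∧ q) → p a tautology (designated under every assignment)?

Every assignment of p, q over {1, both, 0} gives a value in {1, both}.
In particular, with p=both, q=both: (p ∧ q) → p = both.

Yes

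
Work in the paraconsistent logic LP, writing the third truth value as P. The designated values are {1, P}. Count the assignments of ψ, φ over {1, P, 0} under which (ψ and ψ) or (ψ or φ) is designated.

Of the 9 assignments, 8 give a value in {1, P}.

8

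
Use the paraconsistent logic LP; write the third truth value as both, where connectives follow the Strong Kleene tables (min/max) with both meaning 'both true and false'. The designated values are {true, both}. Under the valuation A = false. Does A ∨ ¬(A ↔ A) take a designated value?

No

A ↔ A = false ↔ false = true
¬(A ↔ A) = ¬true = false
A ∨ ¬(A ↔ A) = false ∨ false = false
false ∉ {true, both}.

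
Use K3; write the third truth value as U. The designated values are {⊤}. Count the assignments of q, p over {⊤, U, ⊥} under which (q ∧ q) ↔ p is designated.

2

Designated under: (q=⊤, p=⊤); (q=⊥, p=⊥).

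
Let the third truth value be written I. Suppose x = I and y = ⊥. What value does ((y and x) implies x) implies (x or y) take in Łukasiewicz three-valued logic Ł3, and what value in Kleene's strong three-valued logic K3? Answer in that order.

In Łukasiewicz three-valued logic Ł3: y and x = ⊥ and I = ⊥
(y and x) implies x = ⊥ implies I = ⊤
x or y = I or ⊥ = I
((y and x) implies x) implies (x or y) = ⊤ implies I = I
In Kleene's strong three-valued logic K3: y and x = ⊥ and I = ⊥
(y and x) implies x = ⊥ implies I = ⊤  [not ⊥ or I]
x or y = I or ⊥ = I
((y and x) implies x) implies (x or y) = ⊤ implies I = I

I; I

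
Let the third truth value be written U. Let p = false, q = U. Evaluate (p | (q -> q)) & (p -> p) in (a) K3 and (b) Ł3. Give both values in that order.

In K3: q -> q = U -> U = U  [~U | U]
p | (q -> q) = false | U = U
p -> p = false -> false = true
(p | (q -> q)) & (p -> p) = U & true = U
In Ł3: q -> q = U -> U = true
p | (q -> q) = false | true = true
p -> p = false -> false = true
(p | (q -> q)) & (p -> p) = true & true = true
They differ because K3 and Ł3 treat U differently under implication.

U; true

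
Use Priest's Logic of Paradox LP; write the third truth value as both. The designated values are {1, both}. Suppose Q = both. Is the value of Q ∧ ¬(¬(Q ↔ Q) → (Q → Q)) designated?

Q ↔ Q = both ↔ both = both
¬(Q ↔ Q) = ¬both = both
Q → Q = both → both = both  [¬both ∨ both]
¬(Q ↔ Q) → (Q → Q) = both → both = both
¬(¬(Q ↔ Q) → (Q → Q)) = ¬both = both
Q ∧ ¬(¬(Q ↔ Q) → (Q → Q)) = both ∧ both = both
both ∈ {1, both}.

Yes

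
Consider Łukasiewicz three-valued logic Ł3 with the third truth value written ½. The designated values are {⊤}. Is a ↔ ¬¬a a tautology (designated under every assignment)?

Yes

Every assignment of a over {⊤, ½, ⊥} gives a value in {⊤}.
In particular, with a=½: a ↔ ¬¬a = ⊤.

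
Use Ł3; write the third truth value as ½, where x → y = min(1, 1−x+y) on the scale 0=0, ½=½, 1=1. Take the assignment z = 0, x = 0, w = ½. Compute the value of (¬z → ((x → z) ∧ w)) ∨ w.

¬z = ¬0 = 1
x → z = 0 → 0 = 1
(x → z) ∧ w = 1 ∧ ½ = ½
¬z → ((x → z) ∧ w) = 1 → ½ = ½  [min(1, 1−1+½)]
(¬z → ((x → z) ∧ w)) ∨ w = ½ ∨ ½ = ½

½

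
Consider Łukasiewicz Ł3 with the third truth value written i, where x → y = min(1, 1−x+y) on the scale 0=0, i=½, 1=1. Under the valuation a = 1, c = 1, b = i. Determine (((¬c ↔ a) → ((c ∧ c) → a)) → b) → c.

¬c = ¬1 = 0
¬c ↔ a = 0 ↔ 1 = 0
c ∧ c = 1 ∧ 1 = 1
(c ∧ c) → a = 1 → 1 = 1
(¬c ↔ a) → ((c ∧ c) → a) = 0 → 1 = 1
((¬c ↔ a) → ((c ∧ c) → a)) → b = 1 → i = i
(((¬c ↔ a) → ((c ∧ c) → a)) → b) → c = i → 1 = 1

1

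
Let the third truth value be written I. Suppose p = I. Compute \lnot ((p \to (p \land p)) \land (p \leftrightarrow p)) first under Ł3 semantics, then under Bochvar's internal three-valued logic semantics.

False; I

In Ł3: p \land p = I \land I = I
p \to (p \land p) = I \to I = True  [min(1, 1−½+½)]
p \leftrightarrow p = I \leftrightarrow I = True
(p \to (p \land p)) \land (p \leftrightarrow p) = True \land True = True
\lnot ((p \to (p \land p)) \land (p \leftrightarrow p)) = \lnot True = False
In Bochvar's internal three-valued logic: p \land p = I \land I = I
p \to (p \land p) = I \to I = I
p \leftrightarrow p = I \leftrightarrow I = I
(p \to (p \land p)) \land (p \leftrightarrow p) = I \land I = I
\lnot ((p \to (p \land p)) \land (p \leftrightarrow p)) = \lnot I = I
They differ because Ł3 and Bochvar's internal three-valued logic treat I differently under the binary connectives.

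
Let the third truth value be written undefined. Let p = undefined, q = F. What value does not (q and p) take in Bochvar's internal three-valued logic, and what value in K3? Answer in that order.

undefined; T

In Bochvar's internal three-valued logic: q and p = F and undefined = undefined
not (q and p) = not undefined = undefined
In K3: q and p = F and undefined = F
not (q and p) = not F = T
They differ because Bochvar's internal three-valued logic and K3 treat undefined differently under the binary connectives.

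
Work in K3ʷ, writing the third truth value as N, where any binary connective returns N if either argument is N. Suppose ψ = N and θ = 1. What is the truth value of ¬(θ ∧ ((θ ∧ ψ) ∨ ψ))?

θ ∧ ψ = 1 ∧ N = N
(θ ∧ ψ) ∨ ψ = N ∨ N = N
θ ∧ ((θ ∧ ψ) ∨ ψ) = 1 ∧ N = N
¬(θ ∧ ((θ ∧ ψ) ∨ ψ)) = ¬N = N

N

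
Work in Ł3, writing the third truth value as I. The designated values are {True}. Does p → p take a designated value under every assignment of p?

Yes

Every assignment of p over {True, I, False} gives a value in {True}.
In particular, with p=I: p → p = True.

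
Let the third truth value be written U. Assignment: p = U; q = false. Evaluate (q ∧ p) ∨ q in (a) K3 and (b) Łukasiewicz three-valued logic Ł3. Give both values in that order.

In K3: q ∧ p = false ∧ U = false
(q ∧ p) ∨ q = false ∨ false = false
In Łukasiewicz three-valued logic Ł3: q ∧ p = false ∧ U = false
(q ∧ p) ∨ q = false ∨ false = false

false; false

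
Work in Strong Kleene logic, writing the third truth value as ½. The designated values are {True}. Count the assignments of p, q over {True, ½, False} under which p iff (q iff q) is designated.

2

Designated under: (p=True, q=True); (p=True, q=False).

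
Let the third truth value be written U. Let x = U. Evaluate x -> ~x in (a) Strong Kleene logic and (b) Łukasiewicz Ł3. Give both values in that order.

U; T

In Strong Kleene logic: ~x = ~U = U
x -> ~x = U -> U = U
In Łukasiewicz Ł3: ~x = ~U = U
x -> ~x = U -> U = T  [min(1, 1−½+½)]
They differ because Strong Kleene logic and Łukasiewicz Ł3 treat U differently under implication.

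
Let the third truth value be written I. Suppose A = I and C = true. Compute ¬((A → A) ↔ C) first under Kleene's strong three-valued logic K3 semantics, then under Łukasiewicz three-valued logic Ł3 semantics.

In Kleene's strong three-valued logic K3: A → A = I → I = I  [¬I ∨ I]
(A → A) ↔ C = I ↔ true = I
¬((A → A) ↔ C) = ¬I = I
In Łukasiewicz three-valued logic Ł3: A → A = I → I = true
(A → A) ↔ C = true ↔ true = true
¬((A → A) ↔ C) = ¬true = false
They differ because Kleene's strong three-valued logic K3 and Łukasiewicz three-valued logic Ł3 treat I differently under implication.

I; false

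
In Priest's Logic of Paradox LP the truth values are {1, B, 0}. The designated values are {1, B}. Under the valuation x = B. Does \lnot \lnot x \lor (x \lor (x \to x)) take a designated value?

\lnot x = \lnot B = B
\lnot \lnot x = \lnot B = B
x \to x = B \to B = B  [\lnot B \lor B]
x \lor (x \to x) = B \lor B = B
\lnot \lnot x \lor (x \lor (x \to x)) = B \lor B = B
B ∈ {1, B}.

Yes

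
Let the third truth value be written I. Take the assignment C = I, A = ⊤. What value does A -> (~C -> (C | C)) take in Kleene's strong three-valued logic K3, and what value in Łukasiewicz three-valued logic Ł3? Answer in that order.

In Kleene's strong three-valued logic K3: ~C = ~I = I
C | C = I | I = I
~C -> (C | C) = I -> I = I  [~I | I]
A -> (~C -> (C | C)) = ⊤ -> I = I
In Łukasiewicz three-valued logic Ł3: ~C = ~I = I
C | C = I | I = I
~C -> (C | C) = I -> I = ⊤  [min(1, 1−½+½)]
A -> (~C -> (C | C)) = ⊤ -> ⊤ = ⊤
They differ because Kleene's strong three-valued logic K3 and Łukasiewicz three-valued logic Ł3 treat I differently under implication.

I; ⊤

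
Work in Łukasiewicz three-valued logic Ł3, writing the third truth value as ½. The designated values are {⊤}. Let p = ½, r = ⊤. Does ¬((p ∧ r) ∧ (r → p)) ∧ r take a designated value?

No

p ∧ r = ½ ∧ ⊤ = ½
r → p = ⊤ → ½ = ½
(p ∧ r) ∧ (r → p) = ½ ∧ ½ = ½
¬((p ∧ r) ∧ (r → p)) = ¬½ = ½
¬((p ∧ r) ∧ (r → p)) ∧ r = ½ ∧ ⊤ = ½
½ ∉ {⊤}.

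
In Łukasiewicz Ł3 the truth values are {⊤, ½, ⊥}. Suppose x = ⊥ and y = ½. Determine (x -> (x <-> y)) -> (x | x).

x <-> y = ⊥ <-> ½ = ½  [1 − |0−½|]
x -> (x <-> y) = ⊥ -> ½ = ⊤
x | x = ⊥ | ⊥ = ⊥
(x -> (x <-> y)) -> (x | x) = ⊤ -> ⊥ = ⊥

⊥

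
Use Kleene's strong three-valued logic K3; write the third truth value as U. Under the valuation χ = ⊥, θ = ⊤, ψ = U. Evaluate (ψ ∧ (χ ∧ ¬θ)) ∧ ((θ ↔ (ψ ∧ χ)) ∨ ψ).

⊥

¬θ = ¬⊤ = ⊥
χ ∧ ¬θ = ⊥ ∧ ⊥ = ⊥
ψ ∧ (χ ∧ ¬θ) = U ∧ ⊥ = ⊥
ψ ∧ χ = U ∧ ⊥ = ⊥
θ ↔ (ψ ∧ χ) = ⊤ ↔ ⊥ = ⊥
(θ ↔ (ψ ∧ χ)) ∨ ψ = ⊥ ∨ U = U
(ψ ∧ (χ ∧ ¬θ)) ∧ ((θ ↔ (ψ ∧ χ)) ∨ ψ) = ⊥ ∧ U = ⊥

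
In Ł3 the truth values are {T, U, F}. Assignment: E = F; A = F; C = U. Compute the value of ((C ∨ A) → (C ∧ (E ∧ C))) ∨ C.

U

C ∨ A = U ∨ F = U
E ∧ C = F ∧ U = F
C ∧ (E ∧ C) = U ∧ F = F
(C ∨ A) → (C ∧ (E ∧ C)) = U → F = U  [min(1, 1−½+0)]
((C ∨ A) → (C ∧ (E ∧ C))) ∨ C = U ∨ U = U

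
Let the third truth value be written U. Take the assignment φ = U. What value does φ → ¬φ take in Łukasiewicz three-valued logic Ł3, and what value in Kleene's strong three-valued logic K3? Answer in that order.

In Łukasiewicz three-valued logic Ł3: ¬φ = ¬U = U
φ → ¬φ = U → U = True
In Kleene's strong three-valued logic K3: ¬φ = ¬U = U
φ → ¬φ = U → U = U  [¬U ∨ U]
They differ because Łukasiewicz three-valued logic Ł3 and Kleene's strong three-valued logic K3 treat U differently under implication.

True; U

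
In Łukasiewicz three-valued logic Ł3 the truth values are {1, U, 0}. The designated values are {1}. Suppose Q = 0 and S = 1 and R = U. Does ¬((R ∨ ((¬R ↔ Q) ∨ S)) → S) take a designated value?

No

¬R = ¬U = U
¬R ↔ Q = U ↔ 0 = U  [1 − |½−0|]
(¬R ↔ Q) ∨ S = U ∨ 1 = 1
R ∨ ((¬R ↔ Q) ∨ S) = U ∨ 1 = 1
(R ∨ ((¬R ↔ Q) ∨ S)) → S = 1 → 1 = 1
¬((R ∨ ((¬R ↔ Q) ∨ S)) → S) = ¬1 = 0
0 ∉ {1}.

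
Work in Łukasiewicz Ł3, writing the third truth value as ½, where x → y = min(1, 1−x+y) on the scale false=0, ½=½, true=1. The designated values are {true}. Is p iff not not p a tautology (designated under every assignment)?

Every assignment of p over {true, ½, false} gives a value in {true}.
In particular, with p=½: p iff not not p = true.

Yes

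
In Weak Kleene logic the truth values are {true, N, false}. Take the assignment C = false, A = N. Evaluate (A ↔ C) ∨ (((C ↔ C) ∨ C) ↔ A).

A ↔ C = N ↔ false = N
C ↔ C = false ↔ false = true
(C ↔ C) ∨ C = true ∨ false = true
((C ↔ C) ∨ C) ↔ A = true ↔ N = N
(A ↔ C) ∨ (((C ↔ C) ∨ C) ↔ A) = N ∨ N = N

N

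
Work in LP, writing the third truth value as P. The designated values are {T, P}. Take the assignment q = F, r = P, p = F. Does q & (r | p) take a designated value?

No

r | p = P | F = P
q & (r | p) = F & P = F
F ∉ {T, P}.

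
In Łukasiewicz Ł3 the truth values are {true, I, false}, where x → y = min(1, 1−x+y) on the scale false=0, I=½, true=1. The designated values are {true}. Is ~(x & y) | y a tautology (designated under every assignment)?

No

Countermodel: x=true, y=I gives I, which is not designated.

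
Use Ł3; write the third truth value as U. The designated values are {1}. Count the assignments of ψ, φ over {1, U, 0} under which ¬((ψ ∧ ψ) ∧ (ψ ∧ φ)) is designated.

5

Of the 9 assignments, 5 give a value in {1}.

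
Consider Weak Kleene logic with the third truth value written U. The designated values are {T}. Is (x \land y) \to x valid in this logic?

No

Countermodel: x=T, y=U gives U, which is not designated.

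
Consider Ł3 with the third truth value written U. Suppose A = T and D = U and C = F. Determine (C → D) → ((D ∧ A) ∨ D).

C → D = F → U = T  [min(1, 1−0+½)]
D ∧ A = U ∧ T = U
(D ∧ A) ∨ D = U ∨ U = U
(C → D) → ((D ∧ A) ∨ D) = T → U = U

U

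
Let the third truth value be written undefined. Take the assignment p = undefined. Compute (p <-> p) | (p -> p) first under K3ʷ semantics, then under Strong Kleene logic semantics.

undefined; undefined

In K3ʷ: p <-> p = undefined <-> undefined = undefined
p -> p = undefined -> undefined = undefined
(p <-> p) | (p -> p) = undefined | undefined = undefined
In Strong Kleene logic: p <-> p = undefined <-> undefined = undefined
p -> p = undefined -> undefined = undefined  [~undefined | undefined]
(p <-> p) | (p -> p) = undefined | undefined = undefined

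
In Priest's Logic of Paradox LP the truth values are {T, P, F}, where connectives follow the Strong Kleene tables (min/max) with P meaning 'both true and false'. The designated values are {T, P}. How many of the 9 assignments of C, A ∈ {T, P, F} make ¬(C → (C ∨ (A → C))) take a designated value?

2

Designated under: (C=P, A=T); (C=P, A=P).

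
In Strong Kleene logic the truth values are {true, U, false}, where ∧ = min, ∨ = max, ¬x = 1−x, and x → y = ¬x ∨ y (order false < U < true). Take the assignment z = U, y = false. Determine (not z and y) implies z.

true

not z = not U = U
not z and y = U and false = false
(not z and y) implies z = false implies U = true  [not false or U]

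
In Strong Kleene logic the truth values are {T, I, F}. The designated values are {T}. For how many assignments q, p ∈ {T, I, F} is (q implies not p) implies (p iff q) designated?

2

Designated under: (q=T, p=T); (q=F, p=F).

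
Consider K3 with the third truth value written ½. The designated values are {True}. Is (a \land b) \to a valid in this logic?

Countermodel: a=½, b=True gives ½, which is not designated.

No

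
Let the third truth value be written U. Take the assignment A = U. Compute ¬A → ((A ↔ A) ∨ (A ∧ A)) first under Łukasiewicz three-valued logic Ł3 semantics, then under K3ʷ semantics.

⊤; U

In Łukasiewicz three-valued logic Ł3: ¬A = ¬U = U
A ↔ A = U ↔ U = ⊤
A ∧ A = U ∧ U = U
(A ↔ A) ∨ (A ∧ A) = ⊤ ∨ U = ⊤
¬A → ((A ↔ A) ∨ (A ∧ A)) = U → ⊤ = ⊤
In K3ʷ: ¬A = ¬U = U
A ↔ A = U ↔ U = U
A ∧ A = U ∧ U = U
(A ↔ A) ∨ (A ∧ A) = U ∨ U = U
¬A → ((A ↔ A) ∨ (A ∧ A)) = U → U = U  [any arg is the third value ⇒ result is the third value]
They differ because Łukasiewicz three-valued logic Ł3 and K3ʷ treat U differently under the binary connectives.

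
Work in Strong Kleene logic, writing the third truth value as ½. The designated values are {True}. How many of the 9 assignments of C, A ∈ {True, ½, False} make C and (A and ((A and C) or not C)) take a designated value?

1

Designated under: (C=True, A=True).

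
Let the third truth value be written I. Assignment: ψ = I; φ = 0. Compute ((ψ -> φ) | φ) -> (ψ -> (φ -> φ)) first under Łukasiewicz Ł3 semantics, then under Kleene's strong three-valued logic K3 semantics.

In Łukasiewicz Ł3: ψ -> φ = I -> 0 = I  [min(1, 1−½+0)]
(ψ -> φ) | φ = I | 0 = I
φ -> φ = 0 -> 0 = 1
ψ -> (φ -> φ) = I -> 1 = 1
((ψ -> φ) | φ) -> (ψ -> (φ -> φ)) = I -> 1 = 1
In Kleene's strong three-valued logic K3: ψ -> φ = I -> 0 = I  [~I | 0]
(ψ -> φ) | φ = I | 0 = I
φ -> φ = 0 -> 0 = 1
ψ -> (φ -> φ) = I -> 1 = 1
((ψ -> φ) | φ) -> (ψ -> (φ -> φ)) = I -> 1 = 1

1; 1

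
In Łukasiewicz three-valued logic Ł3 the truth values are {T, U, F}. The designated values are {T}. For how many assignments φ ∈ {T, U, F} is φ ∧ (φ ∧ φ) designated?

φ=T: T ✓
φ=U: U ·
φ=F: F ·

1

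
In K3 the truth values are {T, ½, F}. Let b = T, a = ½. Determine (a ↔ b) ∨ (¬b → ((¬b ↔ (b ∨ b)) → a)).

T

a ↔ b = ½ ↔ T = ½
¬b = ¬T = F
¬b = ¬T = F
b ∨ b = T ∨ T = T
¬b ↔ (b ∨ b) = F ↔ T = F
(¬b ↔ (b ∨ b)) → a = F → ½ = T
¬b → ((¬b ↔ (b ∨ b)) → a) = F → T = T
(a ↔ b) ∨ (¬b → ((¬b ↔ (b ∨ b)) → a)) = ½ ∨ T = T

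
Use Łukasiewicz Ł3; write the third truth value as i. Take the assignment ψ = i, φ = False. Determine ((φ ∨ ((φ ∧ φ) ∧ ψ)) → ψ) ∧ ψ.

φ ∧ φ = False ∧ False = False
(φ ∧ φ) ∧ ψ = False ∧ i = False
φ ∨ ((φ ∧ φ) ∧ ψ) = False ∨ False = False
(φ ∨ ((φ ∧ φ) ∧ ψ)) → ψ = False → i = True
((φ ∨ ((φ ∧ φ) ∧ ψ)) → ψ) ∧ ψ = True ∧ i = i

i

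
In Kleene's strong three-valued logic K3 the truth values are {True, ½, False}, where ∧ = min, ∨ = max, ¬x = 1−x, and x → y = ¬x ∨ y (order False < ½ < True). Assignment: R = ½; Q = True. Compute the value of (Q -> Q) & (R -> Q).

True

Q -> Q = True -> True = True
R -> Q = ½ -> True = True  [~½ | True]
(Q -> Q) & (R -> Q) = True & True = True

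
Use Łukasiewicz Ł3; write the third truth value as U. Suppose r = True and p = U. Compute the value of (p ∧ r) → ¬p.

True

p ∧ r = U ∧ True = U
¬p = ¬U = U
(p ∧ r) → ¬p = U → U = True  [min(1, 1−½+½)]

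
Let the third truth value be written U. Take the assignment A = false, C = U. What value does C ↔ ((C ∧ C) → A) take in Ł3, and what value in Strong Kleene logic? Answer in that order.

In Ł3: C ∧ C = U ∧ U = U
(C ∧ C) → A = U → false = U  [min(1, 1−½+0)]
C ↔ ((C ∧ C) → A) = U ↔ U = true
In Strong Kleene logic: C ∧ C = U ∧ U = U
(C ∧ C) → A = U → false = U
C ↔ ((C ∧ C) → A) = U ↔ U = U
They differ because Ł3 and Strong Kleene logic treat U differently under implication.

true; U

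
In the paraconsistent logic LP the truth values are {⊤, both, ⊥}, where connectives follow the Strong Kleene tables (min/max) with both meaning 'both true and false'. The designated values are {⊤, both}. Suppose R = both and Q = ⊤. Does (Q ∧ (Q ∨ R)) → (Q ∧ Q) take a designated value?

Q ∨ R = ⊤ ∨ both = ⊤
Q ∧ (Q ∨ R) = ⊤ ∧ ⊤ = ⊤
Q ∧ Q = ⊤ ∧ ⊤ = ⊤
(Q ∧ (Q ∨ R)) → (Q ∧ Q) = ⊤ → ⊤ = ⊤
⊤ ∈ {⊤, both}.

Yes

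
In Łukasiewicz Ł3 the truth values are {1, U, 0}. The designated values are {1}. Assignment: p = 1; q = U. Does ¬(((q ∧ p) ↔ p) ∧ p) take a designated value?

No

q ∧ p = U ∧ 1 = U
(q ∧ p) ↔ p = U ↔ 1 = U
((q ∧ p) ↔ p) ∧ p = U ∧ 1 = U
¬(((q ∧ p) ↔ p) ∧ p) = ¬U = U
U ∉ {1}.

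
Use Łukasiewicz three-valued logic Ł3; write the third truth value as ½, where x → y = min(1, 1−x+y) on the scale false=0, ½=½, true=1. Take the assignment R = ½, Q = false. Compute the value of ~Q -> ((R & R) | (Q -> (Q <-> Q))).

~Q = ~false = true
R & R = ½ & ½ = ½
Q <-> Q = false <-> false = true
Q -> (Q <-> Q) = false -> true = true
(R & R) | (Q -> (Q <-> Q)) = ½ | true = true
~Q -> ((R & R) | (Q -> (Q <-> Q))) = true -> true = true

true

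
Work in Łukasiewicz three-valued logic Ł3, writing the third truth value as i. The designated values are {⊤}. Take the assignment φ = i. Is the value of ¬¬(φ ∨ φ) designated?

φ ∨ φ = i ∨ i = i
¬(φ ∨ φ) = ¬i = i
¬¬(φ ∨ φ) = ¬i = i
i ∉ {⊤}.

No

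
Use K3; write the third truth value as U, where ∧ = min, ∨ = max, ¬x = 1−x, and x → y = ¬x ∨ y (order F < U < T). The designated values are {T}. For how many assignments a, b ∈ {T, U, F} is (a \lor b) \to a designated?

Designated under: (a=T, b=T); (a=T, b=U); (a=T, b=F); (a=F, b=F).

4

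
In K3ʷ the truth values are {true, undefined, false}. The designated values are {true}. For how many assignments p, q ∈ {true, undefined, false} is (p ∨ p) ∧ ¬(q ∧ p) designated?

Designated under: (p=true, q=false).

1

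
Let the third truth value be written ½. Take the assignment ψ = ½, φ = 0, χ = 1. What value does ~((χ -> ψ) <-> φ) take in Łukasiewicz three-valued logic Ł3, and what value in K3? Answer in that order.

½; ½

In Łukasiewicz three-valued logic Ł3: χ -> ψ = 1 -> ½ = ½
(χ -> ψ) <-> φ = ½ <-> 0 = ½
~((χ -> ψ) <-> φ) = ~½ = ½
In K3: χ -> ψ = 1 -> ½ = ½
(χ -> ψ) <-> φ = ½ <-> 0 = ½
~((χ -> ψ) <-> φ) = ~½ = ½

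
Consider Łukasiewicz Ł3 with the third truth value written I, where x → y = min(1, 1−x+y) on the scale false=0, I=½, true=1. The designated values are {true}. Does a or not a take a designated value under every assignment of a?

Countermodel: a=I gives I, which is not designated.

No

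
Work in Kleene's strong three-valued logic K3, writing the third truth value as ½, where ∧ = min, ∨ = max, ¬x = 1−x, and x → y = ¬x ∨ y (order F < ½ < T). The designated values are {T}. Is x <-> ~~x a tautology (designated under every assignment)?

No

Countermodel: x=½ gives ½, which is not designated.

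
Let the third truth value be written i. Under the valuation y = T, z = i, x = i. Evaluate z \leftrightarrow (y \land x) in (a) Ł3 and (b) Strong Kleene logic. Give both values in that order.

T; i

In Ł3: y \land x = T \land i = i
z \leftrightarrow (y \land x) = i \leftrightarrow i = T  [1 − |½−½|]
In Strong Kleene logic: y \land x = T \land i = i
z \leftrightarrow (y \land x) = i \leftrightarrow i = i
They differ because Ł3 and Strong Kleene logic treat i differently under implication.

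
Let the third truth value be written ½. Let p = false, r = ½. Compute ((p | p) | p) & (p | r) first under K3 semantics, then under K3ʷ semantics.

false; ½

In K3: p | p = false | false = false
(p | p) | p = false | false = false
p | r = false | ½ = ½
((p | p) | p) & (p | r) = false & ½ = false
In K3ʷ: p | p = false | false = false
(p | p) | p = false | false = false
p | r = false | ½ = ½
((p | p) | p) & (p | r) = false & ½ = ½
They differ because K3 and K3ʷ treat ½ differently under the binary connectives.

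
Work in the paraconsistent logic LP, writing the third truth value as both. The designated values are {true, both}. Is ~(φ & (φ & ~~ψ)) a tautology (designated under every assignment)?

Countermodel: φ=true, ψ=true gives false, which is not designated.

No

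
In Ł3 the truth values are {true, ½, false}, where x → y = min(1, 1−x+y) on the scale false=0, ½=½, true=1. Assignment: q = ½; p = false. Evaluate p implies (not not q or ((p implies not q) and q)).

true

not q = not ½ = ½
not not q = not ½ = ½
not q = not ½ = ½
p implies not q = false implies ½ = true  [min(1, 1−0+½)]
(p implies not q) and q = true and ½ = ½
not not q or ((p implies not q) and q) = ½ or ½ = ½
p implies (not not q or ((p implies not q) and q)) = false implies ½ = true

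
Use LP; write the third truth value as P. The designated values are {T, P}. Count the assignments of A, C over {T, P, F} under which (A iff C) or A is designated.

Of the 9 assignments, 8 give a value in {T, P}.

8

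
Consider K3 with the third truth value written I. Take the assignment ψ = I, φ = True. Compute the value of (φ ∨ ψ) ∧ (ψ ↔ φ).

φ ∨ ψ = True ∨ I = True
ψ ↔ φ = I ↔ True = I
(φ ∨ ψ) ∧ (ψ ↔ φ) = True ∧ I = I

I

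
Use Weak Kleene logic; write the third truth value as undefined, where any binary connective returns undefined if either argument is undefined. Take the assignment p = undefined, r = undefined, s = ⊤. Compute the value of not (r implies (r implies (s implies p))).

s implies p = ⊤ implies undefined = undefined
r implies (s implies p) = undefined implies undefined = undefined
r implies (r implies (s implies p)) = undefined implies undefined = undefined
not (r implies (r implies (s implies p))) = not undefined = undefined

undefined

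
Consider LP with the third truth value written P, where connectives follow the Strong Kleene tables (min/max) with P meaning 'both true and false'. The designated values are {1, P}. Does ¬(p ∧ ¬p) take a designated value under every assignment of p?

Yes

Every assignment of p over {1, P, 0} gives a value in {1, P}.
In particular, with p=P: ¬(p ∧ ¬p) = P.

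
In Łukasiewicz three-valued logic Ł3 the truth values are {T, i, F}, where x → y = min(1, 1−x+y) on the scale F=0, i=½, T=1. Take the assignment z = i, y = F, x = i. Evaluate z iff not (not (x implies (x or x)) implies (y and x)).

x or x = i or i = i
x implies (x or x) = i implies i = T  [min(1, 1−½+½)]
not (x implies (x or x)) = not T = F
y and x = F and i = F
not (x implies (x or x)) implies (y and x) = F implies F = T
not (not (x implies (x or x)) implies (y and x)) = not T = F
z iff not (not (x implies (x or x)) implies (y and x)) = i iff F = i

i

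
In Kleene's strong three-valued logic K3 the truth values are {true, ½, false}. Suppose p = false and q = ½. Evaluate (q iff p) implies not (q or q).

½

q iff p = ½ iff false = ½
q or q = ½ or ½ = ½
not (q or q) = not ½ = ½
(q iff p) implies not (q or q) = ½ implies ½ = ½  [not ½ or ½]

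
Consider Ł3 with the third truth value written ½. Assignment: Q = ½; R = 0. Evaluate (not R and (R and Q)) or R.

0

not R = not 0 = 1
R and Q = 0 and ½ = 0
not R and (R and Q) = 1 and 0 = 0
(not R and (R and Q)) or R = 0 or 0 = 0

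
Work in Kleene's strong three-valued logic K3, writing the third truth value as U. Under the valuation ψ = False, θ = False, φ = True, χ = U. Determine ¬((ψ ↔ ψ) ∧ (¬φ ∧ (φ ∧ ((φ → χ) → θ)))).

ψ ↔ ψ = False ↔ False = True
¬φ = ¬True = False
φ → χ = True → U = U  [¬True ∨ U]
(φ → χ) → θ = U → False = U
φ ∧ ((φ → χ) → θ) = True ∧ U = U
¬φ ∧ (φ ∧ ((φ → χ) → θ)) = False ∧ U = False
(ψ ↔ ψ) ∧ (¬φ ∧ (φ ∧ ((φ → χ) → θ))) = True ∧ False = False
¬((ψ ↔ ψ) ∧ (¬φ ∧ (φ ∧ ((φ → χ) → θ)))) = ¬False = True

True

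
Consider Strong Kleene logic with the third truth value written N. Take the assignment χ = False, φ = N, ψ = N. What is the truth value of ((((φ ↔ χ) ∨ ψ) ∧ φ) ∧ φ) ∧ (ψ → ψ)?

φ ↔ χ = N ↔ False = N
(φ ↔ χ) ∨ ψ = N ∨ N = N
((φ ↔ χ) ∨ ψ) ∧ φ = N ∧ N = N
(((φ ↔ χ) ∨ ψ) ∧ φ) ∧ φ = N ∧ N = N
ψ → ψ = N → N = N
((((φ ↔ χ) ∨ ψ) ∧ φ) ∧ φ) ∧ (ψ → ψ) = N ∧ N = N

N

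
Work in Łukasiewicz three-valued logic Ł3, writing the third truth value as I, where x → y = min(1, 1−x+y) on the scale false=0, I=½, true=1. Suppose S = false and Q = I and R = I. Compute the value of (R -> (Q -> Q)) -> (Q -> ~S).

Q -> Q = I -> I = true
R -> (Q -> Q) = I -> true = true
~S = ~false = true
Q -> ~S = I -> true = true
(R -> (Q -> Q)) -> (Q -> ~S) = true -> true = true

true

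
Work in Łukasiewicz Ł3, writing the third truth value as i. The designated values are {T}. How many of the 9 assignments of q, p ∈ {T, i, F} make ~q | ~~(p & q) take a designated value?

4

Designated under: (q=T, p=T); (q=F, p=T); (q=F, p=i); (q=F, p=F).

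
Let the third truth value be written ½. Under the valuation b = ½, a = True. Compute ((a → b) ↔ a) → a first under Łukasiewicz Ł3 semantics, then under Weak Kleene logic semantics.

True; ½

In Łukasiewicz Ł3: a → b = True → ½ = ½  [min(1, 1−1+½)]
(a → b) ↔ a = ½ ↔ True = ½
((a → b) ↔ a) → a = ½ → True = True
In Weak Kleene logic: a → b = True → ½ = ½  [any arg is the third value ⇒ result is the third value]
(a → b) ↔ a = ½ ↔ True = ½
((a → b) ↔ a) → a = ½ → True = ½
They differ because Łukasiewicz Ł3 and Weak Kleene logic treat ½ differently under the binary connectives.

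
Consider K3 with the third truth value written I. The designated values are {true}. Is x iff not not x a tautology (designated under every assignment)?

No

Countermodel: x=I gives I, which is not designated.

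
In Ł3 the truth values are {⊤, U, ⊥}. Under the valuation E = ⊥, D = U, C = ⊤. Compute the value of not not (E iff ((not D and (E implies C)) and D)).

U

not D = not U = U
E implies C = ⊥ implies ⊤ = ⊤
not D and (E implies C) = U and ⊤ = U
(not D and (E implies C)) and D = U and U = U
E iff ((not D and (E implies C)) and D) = ⊥ iff U = U  [1 − |0−½|]
not (E iff ((not D and (E implies C)) and D)) = not U = U
not not (E iff ((not D and (E implies C)) and D)) = not U = U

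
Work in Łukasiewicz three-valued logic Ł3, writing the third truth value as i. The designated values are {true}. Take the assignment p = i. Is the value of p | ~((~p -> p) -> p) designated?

~p = ~i = i
~p -> p = i -> i = true  [min(1, 1−½+½)]
(~p -> p) -> p = true -> i = i
~((~p -> p) -> p) = ~i = i
p | ~((~p -> p) -> p) = i | i = i
i ∉ {true}.

No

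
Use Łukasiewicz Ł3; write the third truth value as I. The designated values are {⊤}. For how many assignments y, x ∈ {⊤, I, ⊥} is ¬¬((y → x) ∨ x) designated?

Of the 9 assignments, 6 give a value in {⊤}.

6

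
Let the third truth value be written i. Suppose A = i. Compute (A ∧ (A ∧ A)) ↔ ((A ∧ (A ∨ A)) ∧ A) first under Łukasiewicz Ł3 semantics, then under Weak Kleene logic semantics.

⊤; i

In Łukasiewicz Ł3: A ∧ A = i ∧ i = i
A ∧ (A ∧ A) = i ∧ i = i
A ∨ A = i ∨ i = i
A ∧ (A ∨ A) = i ∧ i = i
(A ∧ (A ∨ A)) ∧ A = i ∧ i = i
(A ∧ (A ∧ A)) ↔ ((A ∧ (A ∨ A)) ∧ A) = i ↔ i = ⊤
In Weak Kleene logic: A ∧ A = i ∧ i = i
A ∧ (A ∧ A) = i ∧ i = i
A ∨ A = i ∨ i = i
A ∧ (A ∨ A) = i ∧ i = i
(A ∧ (A ∨ A)) ∧ A = i ∧ i = i
(A ∧ (A ∧ A)) ↔ ((A ∧ (A ∨ A)) ∧ A) = i ↔ i = i
They differ because Łukasiewicz Ł3 and Weak Kleene logic treat i differently under the binary connectives.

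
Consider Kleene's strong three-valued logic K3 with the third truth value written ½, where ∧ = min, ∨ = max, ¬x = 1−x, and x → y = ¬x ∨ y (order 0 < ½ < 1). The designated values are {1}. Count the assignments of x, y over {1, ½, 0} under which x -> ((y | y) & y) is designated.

5

Of the 9 assignments, 5 give a value in {1}.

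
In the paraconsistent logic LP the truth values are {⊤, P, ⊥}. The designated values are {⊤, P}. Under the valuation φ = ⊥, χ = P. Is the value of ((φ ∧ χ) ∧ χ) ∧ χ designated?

No

φ ∧ χ = ⊥ ∧ P = ⊥
(φ ∧ χ) ∧ χ = ⊥ ∧ P = ⊥
((φ ∧ χ) ∧ χ) ∧ χ = ⊥ ∧ P = ⊥
⊥ ∉ {⊤, P}.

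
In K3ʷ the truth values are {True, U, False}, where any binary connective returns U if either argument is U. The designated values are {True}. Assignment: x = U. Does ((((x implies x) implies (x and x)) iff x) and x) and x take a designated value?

No

x implies x = U implies U = U  [any arg is the third value ⇒ result is the third value]
x and x = U and U = U
(x implies x) implies (x and x) = U implies U = U
((x implies x) implies (x and x)) iff x = U iff U = U
(((x implies x) implies (x and x)) iff x) and x = U and U = U
((((x implies x) implies (x and x)) iff x) and x) and x = U and U = U
U ∉ {True}.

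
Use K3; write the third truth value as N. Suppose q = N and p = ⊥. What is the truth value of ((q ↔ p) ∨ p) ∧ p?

⊥

q ↔ p = N ↔ ⊥ = N
(q ↔ p) ∨ p = N ∨ ⊥ = N
((q ↔ p) ∨ p) ∧ p = N ∧ ⊥ = ⊥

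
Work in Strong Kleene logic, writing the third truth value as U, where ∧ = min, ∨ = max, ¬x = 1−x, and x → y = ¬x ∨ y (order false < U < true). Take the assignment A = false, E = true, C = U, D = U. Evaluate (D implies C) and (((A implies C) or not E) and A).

false

D implies C = U implies U = U  [not U or U]
A implies C = false implies U = true
not E = not true = false
(A implies C) or not E = true or false = true
((A implies C) or not E) and A = true and false = false
(D implies C) and (((A implies C) or not E) and A) = U and false = false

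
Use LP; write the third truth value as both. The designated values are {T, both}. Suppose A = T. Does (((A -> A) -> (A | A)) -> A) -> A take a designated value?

A -> A = T -> T = T
A | A = T | T = T
(A -> A) -> (A | A) = T -> T = T
((A -> A) -> (A | A)) -> A = T -> T = T
(((A -> A) -> (A | A)) -> A) -> A = T -> T = T
T ∈ {T, both}.

Yes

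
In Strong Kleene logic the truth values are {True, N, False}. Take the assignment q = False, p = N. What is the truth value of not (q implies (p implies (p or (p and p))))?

p and p = N and N = N
p or (p and p) = N or N = N
p implies (p or (p and p)) = N implies N = N
q implies (p implies (p or (p and p))) = False implies N = True
not (q implies (p implies (p or (p and p)))) = not True = False

False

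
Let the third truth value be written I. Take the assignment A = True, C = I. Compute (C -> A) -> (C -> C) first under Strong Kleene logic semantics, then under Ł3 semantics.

I; True

In Strong Kleene logic: C -> A = I -> True = True  [~I | True]
C -> C = I -> I = I
(C -> A) -> (C -> C) = True -> I = I
In Ł3: C -> A = I -> True = True  [min(1, 1−½+1)]
C -> C = I -> I = True
(C -> A) -> (C -> C) = True -> True = True
They differ because Strong Kleene logic and Ł3 treat I differently under implication.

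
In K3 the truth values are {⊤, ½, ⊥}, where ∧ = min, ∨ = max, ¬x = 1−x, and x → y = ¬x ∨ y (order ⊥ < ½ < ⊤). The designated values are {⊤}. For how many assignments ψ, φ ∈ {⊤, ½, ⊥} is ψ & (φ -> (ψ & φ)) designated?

Designated under: (ψ=⊤, φ=⊤); (ψ=⊤, φ=⊥).

2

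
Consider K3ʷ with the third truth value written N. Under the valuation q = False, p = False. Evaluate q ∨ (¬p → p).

False

¬p = ¬False = True
¬p → p = True → False = False
q ∨ (¬p → p) = False ∨ False = False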